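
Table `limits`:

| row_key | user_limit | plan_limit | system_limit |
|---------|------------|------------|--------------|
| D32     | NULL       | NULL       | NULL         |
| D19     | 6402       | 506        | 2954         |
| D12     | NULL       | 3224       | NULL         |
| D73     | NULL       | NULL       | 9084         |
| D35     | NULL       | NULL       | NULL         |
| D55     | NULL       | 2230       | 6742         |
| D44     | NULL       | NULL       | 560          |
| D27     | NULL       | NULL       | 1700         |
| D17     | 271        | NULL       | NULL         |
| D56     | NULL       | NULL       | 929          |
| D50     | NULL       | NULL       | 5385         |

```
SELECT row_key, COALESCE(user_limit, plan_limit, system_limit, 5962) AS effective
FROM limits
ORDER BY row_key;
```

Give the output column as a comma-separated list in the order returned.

row_key=D12: user_limit=NULL, plan_limit=3224 → 3224
row_key=D17: user_limit=271 → 271
row_key=D19: user_limit=6402 → 6402
row_key=D27: user_limit=NULL, plan_limit=NULL, system_limit=1700 → 1700
row_key=D32: user_limit=NULL, plan_limit=NULL, system_limit=NULL, → literal 5962 → 5962
row_key=D35: user_limit=NULL, plan_limit=NULL, system_limit=NULL, → literal 5962 → 5962
row_key=D44: user_limit=NULL, plan_limit=NULL, system_limit=560 → 560
row_key=D50: user_limit=NULL, plan_limit=NULL, system_limit=5385 → 5385
row_key=D55: user_limit=NULL, plan_limit=2230 → 2230
row_key=D56: user_limit=NULL, plan_limit=NULL, system_limit=929 → 929
row_key=D73: user_limit=NULL, plan_limit=NULL, system_limit=9084 → 9084

3224, 271, 6402, 1700, 5962, 5962, 560, 5385, 2230, 929, 9084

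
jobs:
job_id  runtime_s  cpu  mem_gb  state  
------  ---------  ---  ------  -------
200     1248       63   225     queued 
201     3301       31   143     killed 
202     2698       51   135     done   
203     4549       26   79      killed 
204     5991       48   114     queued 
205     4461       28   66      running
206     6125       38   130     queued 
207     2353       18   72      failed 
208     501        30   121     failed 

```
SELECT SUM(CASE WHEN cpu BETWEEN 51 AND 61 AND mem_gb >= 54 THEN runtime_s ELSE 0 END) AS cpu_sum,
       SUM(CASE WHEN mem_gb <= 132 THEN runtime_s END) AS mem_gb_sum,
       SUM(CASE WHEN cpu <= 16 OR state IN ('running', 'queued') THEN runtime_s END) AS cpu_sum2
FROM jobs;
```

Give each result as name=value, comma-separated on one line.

[cpu_sum: cpu BETWEEN 51 AND 61 AND mem_gb >= 54]
job_id=200: ✗
job_id=201: ✗
job_id=202: ✓ → 2698
job_id=203: ✗
job_id=204: ✗
job_id=205: ✗
job_id=206: ✗
job_id=207: ✗
job_id=208: ✗
cpu_sum = 2698
—
[mem_gb_sum: mem_gb <= 132]
job_id=200: ✗
job_id=201: ✗
job_id=202: ✗
job_id=203: ✓ → 4549
job_id=204: ✓ → 5991
job_id=205: ✓ → 4461
job_id=206: ✓ → 6125
job_id=207: ✓ → 2353
job_id=208: ✓ → 501
mem_gb_sum = 4549 + 5991 + 4461 + 6125 + 2353 + 501 = 23980
—
[cpu_sum2: cpu <= 16 OR state IN ('running', 'queued')]
job_id=200: ✓ → 1248
job_id=201: ✗
job_id=202: ✗
job_id=203: ✗
job_id=204: ✓ → 5991
job_id=205: ✓ → 4461
job_id=206: ✓ → 6125
job_id=207: ✗
job_id=208: ✗
cpu_sum2 = 1248 + 5991 + 4461 + 6125 = 17825

cpu_sum=2698, mem_gb_sum=23980, cpu_sum2=17825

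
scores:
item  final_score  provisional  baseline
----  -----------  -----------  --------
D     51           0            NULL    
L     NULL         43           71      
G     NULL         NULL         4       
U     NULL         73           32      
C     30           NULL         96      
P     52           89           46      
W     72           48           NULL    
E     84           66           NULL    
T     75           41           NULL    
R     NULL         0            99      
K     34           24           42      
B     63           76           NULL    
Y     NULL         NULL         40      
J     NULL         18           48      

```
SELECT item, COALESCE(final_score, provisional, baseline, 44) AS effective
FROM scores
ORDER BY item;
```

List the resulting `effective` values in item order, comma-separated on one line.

63, 30, 51, 84, 4, 18, 34, 43, 52, 0, 75, 73, 72, 40

item=B: final_score=63 → 63
item=C: final_score=30 → 30
item=D: final_score=51 → 51
item=E: final_score=84 → 84
item=G: final_score=NULL, provisional=NULL, baseline=4 → 4
item=J: final_score=NULL, provisional=18 → 18
item=K: final_score=34 → 34
item=L: final_score=NULL, provisional=43 → 43
item=P: final_score=52 → 52
item=R: final_score=NULL, provisional=0 → 0
item=T: final_score=75 → 75
item=U: final_score=NULL, provisional=73 → 73
item=W: final_score=72 → 72
item=Y: final_score=NULL, provisional=NULL, baseline=40 → 40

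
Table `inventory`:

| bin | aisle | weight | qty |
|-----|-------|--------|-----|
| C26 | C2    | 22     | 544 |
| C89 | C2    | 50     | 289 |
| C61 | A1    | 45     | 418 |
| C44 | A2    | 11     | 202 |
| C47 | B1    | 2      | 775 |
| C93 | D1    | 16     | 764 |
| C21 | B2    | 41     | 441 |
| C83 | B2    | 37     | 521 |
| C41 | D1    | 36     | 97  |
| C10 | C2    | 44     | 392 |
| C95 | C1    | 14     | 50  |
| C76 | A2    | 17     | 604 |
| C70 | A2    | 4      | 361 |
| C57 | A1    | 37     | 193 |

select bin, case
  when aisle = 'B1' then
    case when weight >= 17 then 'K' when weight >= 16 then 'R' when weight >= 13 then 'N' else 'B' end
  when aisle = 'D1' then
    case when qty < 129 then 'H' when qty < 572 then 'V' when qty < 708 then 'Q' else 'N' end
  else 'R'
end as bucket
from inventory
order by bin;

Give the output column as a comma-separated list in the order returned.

R, R, R, H, R, B, R, R, R, R, R, R, N, R

bin=C10: aisle='C2' → outer ELSE → R
bin=C21: aisle='B2' → outer ELSE → R
bin=C26: aisle='C2' → outer ELSE → R
bin=C41: aisle='D1' → inner[qty < 129] → H
bin=C44: aisle='A2' → outer ELSE → R
bin=C47: aisle='B1' → inner[ELSE] → B
bin=C57: aisle='A1' → outer ELSE → R
bin=C61: aisle='A1' → outer ELSE → R
bin=C70: aisle='A2' → outer ELSE → R
bin=C76: aisle='A2' → outer ELSE → R
bin=C83: aisle='B2' → outer ELSE → R
bin=C89: aisle='C2' → outer ELSE → R
bin=C93: aisle='D1' → inner[ELSE] → N
bin=C95: aisle='C1' → outer ELSE → R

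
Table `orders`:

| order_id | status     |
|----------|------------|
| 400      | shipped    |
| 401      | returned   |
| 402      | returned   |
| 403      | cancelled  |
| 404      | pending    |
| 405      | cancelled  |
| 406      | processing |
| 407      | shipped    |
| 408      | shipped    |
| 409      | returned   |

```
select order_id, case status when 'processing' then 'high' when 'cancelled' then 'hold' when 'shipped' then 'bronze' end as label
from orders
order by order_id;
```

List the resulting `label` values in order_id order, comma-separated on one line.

order_id=400: status='shipped' → bronze
order_id=401: (no match → NULL) → NULL
order_id=402: (no match → NULL) → NULL
order_id=403: status='cancelled' → hold
order_id=404: (no match → NULL) → NULL
order_id=405: status='cancelled' → hold
order_id=406: status='processing' → high
order_id=407: status='shipped' → bronze
order_id=408: status='shipped' → bronze
order_id=409: (no match → NULL) → NULL

bronze, NULL, NULL, hold, NULL, hold, high, bronze, bronze, NULL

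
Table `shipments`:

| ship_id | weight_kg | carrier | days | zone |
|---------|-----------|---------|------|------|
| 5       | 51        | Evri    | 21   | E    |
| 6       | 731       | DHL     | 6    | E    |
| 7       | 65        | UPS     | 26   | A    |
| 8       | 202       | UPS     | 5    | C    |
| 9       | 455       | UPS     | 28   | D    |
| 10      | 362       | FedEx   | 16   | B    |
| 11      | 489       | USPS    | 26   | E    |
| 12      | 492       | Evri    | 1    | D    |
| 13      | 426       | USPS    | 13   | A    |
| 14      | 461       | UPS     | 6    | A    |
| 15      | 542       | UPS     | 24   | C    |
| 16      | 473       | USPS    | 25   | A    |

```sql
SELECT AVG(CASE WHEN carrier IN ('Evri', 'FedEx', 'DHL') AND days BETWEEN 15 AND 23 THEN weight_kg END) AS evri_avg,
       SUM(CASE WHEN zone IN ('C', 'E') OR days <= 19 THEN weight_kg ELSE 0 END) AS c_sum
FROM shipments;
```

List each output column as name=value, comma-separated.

[evri_avg: carrier IN ('Evri', 'FedEx', 'DHL') AND days BETWEEN 15 AND 23]
ship_id=5: ✓ → 51
ship_id=6: ✗
ship_id=7: ✗
ship_id=8: ✗
ship_id=9: ✗
ship_id=10: ✓ → 362
ship_id=11: ✗
ship_id=12: ✗
ship_id=13: ✗
ship_id=14: ✗
ship_id=15: ✗
ship_id=16: ✗
evri_avg = (51 + 362) / 2 = 206.5
—
[c_sum: zone IN ('C', 'E') OR days <= 19]
ship_id=5: ✓ → 51
ship_id=6: ✓ → 731
ship_id=7: ✗
ship_id=8: ✓ → 202
ship_id=9: ✗
ship_id=10: ✓ → 362
ship_id=11: ✓ → 489
ship_id=12: ✓ → 492
ship_id=13: ✓ → 426
ship_id=14: ✓ → 461
ship_id=15: ✓ → 542
ship_id=16: ✗
c_sum = 51 + 731 + 202 + 362 + 489 + 492 + 426 + 461 + 542 = 3756

evri_avg=206.5, c_sum=3756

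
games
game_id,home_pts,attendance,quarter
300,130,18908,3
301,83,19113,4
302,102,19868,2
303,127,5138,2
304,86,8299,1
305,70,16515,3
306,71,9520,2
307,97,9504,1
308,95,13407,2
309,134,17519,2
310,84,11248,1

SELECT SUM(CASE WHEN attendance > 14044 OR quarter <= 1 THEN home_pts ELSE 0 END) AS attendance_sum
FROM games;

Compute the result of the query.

786

game_id=300: ✓ → 130
game_id=301: ✓ → 83
game_id=302: ✓ → 102
game_id=303: ✗
game_id=304: ✓ → 86
game_id=305: ✓ → 70
game_id=306: ✗
game_id=307: ✓ → 97
game_id=308: ✗
game_id=309: ✓ → 134
game_id=310: ✓ → 84
attendance_sum = 130 + 83 + 102 + 86 + 70 + 97 + 134 + 84 = 786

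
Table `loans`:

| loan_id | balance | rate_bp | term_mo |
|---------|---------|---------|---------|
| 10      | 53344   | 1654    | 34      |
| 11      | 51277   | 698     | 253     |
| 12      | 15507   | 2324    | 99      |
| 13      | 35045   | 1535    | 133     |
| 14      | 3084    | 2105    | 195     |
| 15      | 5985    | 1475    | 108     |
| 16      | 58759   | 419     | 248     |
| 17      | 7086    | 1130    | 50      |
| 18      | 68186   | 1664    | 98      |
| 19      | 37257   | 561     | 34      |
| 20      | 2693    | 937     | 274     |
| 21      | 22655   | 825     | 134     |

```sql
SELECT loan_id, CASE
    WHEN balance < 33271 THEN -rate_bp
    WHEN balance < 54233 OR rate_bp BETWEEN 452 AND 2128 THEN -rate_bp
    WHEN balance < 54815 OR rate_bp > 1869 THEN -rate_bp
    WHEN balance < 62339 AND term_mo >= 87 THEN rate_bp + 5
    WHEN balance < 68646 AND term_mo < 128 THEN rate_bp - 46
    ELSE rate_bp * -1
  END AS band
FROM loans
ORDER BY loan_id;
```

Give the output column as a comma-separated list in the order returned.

loan_id=10: balance < 54233 OR rate_bp BETWEEN 452 AND 2128 → -1654
loan_id=11: balance < 54233 OR rate_bp BETWEEN 452 AND 2128 → -698
loan_id=12: balance < 33271 → -2324
loan_id=13: balance < 54233 OR rate_bp BETWEEN 452 AND 2128 → -1535
loan_id=14: balance < 33271 → -2105
loan_id=15: balance < 33271 → -1475
loan_id=16: balance < 62339 AND term_mo >= 87 → 424
loan_id=17: balance < 33271 → -1130
loan_id=18: balance < 54233 OR rate_bp BETWEEN 452 AND 2128 → -1664
loan_id=19: balance < 54233 OR rate_bp BETWEEN 452 AND 2128 → -561
loan_id=20: balance < 33271 → -937
loan_id=21: balance < 33271 → -825

-1654, -698, -2324, -1535, -2105, -1475, 424, -1130, -1664, -561, -937, -825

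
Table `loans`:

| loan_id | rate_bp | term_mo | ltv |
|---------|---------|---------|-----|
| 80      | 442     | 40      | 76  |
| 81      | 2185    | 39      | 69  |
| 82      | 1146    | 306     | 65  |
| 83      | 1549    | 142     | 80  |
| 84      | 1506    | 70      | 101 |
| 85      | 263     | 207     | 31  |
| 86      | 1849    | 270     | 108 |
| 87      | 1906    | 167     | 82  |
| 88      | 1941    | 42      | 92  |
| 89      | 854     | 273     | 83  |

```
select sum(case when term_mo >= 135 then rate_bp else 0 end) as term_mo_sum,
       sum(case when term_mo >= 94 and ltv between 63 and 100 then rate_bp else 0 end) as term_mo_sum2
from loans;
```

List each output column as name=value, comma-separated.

[term_mo_sum: term_mo >= 135]
loan_id=80: ✗
loan_id=81: ✗
loan_id=82: ✓ → 1146
loan_id=83: ✓ → 1549
loan_id=84: ✗
loan_id=85: ✓ → 263
loan_id=86: ✓ → 1849
loan_id=87: ✓ → 1906
loan_id=88: ✗
loan_id=89: ✓ → 854
term_mo_sum = 1146 + 1549 + 263 + 1849 + 1906 + 854 = 7567
—
[term_mo_sum2: term_mo >= 94 and ltv between 63 and 100]
loan_id=80: ✗
loan_id=81: ✗
loan_id=82: ✓ → 1146
loan_id=83: ✓ → 1549
loan_id=84: ✗
loan_id=85: ✗
loan_id=86: ✗
loan_id=87: ✓ → 1906
loan_id=88: ✗
loan_id=89: ✓ → 854
term_mo_sum2 = 1146 + 1549 + 1906 + 854 = 5455

term_mo_sum=7567, term_mo_sum2=5455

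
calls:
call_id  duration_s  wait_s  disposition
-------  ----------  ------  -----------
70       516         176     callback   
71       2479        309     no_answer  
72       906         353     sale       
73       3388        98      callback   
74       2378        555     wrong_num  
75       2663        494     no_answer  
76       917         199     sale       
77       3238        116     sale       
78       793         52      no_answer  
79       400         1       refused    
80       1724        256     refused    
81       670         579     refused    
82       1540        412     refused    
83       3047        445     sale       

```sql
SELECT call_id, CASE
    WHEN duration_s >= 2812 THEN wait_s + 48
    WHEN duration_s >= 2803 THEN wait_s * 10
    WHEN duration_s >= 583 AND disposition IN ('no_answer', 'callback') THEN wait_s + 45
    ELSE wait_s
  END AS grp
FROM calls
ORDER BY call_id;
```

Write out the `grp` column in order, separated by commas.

176, 354, 353, 146, 555, 539, 199, 164, 97, 1, 256, 579, 412, 493

call_id=70: ELSE → 176
call_id=71: duration_s >= 583 AND disposition IN ('no_answer', 'callback') → 354
call_id=72: ELSE → 353
call_id=73: duration_s >= 2812 → 146
call_id=74: ELSE → 555
call_id=75: duration_s >= 583 AND disposition IN ('no_answer', 'callback') → 539
call_id=76: ELSE → 199
call_id=77: duration_s >= 2812 → 164
call_id=78: duration_s >= 583 AND disposition IN ('no_answer', 'callback') → 97
call_id=79: ELSE → 1
call_id=80: ELSE → 256
call_id=81: ELSE → 579
call_id=82: ELSE → 412
call_id=83: duration_s >= 2812 → 493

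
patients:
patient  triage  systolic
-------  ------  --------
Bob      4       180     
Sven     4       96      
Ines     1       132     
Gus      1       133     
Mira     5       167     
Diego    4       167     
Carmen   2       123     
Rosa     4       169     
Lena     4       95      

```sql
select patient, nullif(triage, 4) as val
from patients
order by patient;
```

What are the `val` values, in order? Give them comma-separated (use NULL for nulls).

patient=Bob: triage=4 vs 4: equal → NULL
patient=Carmen: triage=2 vs 4: differ → 2
patient=Diego: triage=4 vs 4: equal → NULL
patient=Gus: triage=1 vs 4: differ → 1
patient=Ines: triage=1 vs 4: differ → 1
patient=Lena: triage=4 vs 4: equal → NULL
patient=Mira: triage=5 vs 4: differ → 5
patient=Rosa: triage=4 vs 4: equal → NULL
patient=Sven: triage=4 vs 4: equal → NULL

NULL, 2, NULL, 1, 1, NULL, 5, NULL, NULL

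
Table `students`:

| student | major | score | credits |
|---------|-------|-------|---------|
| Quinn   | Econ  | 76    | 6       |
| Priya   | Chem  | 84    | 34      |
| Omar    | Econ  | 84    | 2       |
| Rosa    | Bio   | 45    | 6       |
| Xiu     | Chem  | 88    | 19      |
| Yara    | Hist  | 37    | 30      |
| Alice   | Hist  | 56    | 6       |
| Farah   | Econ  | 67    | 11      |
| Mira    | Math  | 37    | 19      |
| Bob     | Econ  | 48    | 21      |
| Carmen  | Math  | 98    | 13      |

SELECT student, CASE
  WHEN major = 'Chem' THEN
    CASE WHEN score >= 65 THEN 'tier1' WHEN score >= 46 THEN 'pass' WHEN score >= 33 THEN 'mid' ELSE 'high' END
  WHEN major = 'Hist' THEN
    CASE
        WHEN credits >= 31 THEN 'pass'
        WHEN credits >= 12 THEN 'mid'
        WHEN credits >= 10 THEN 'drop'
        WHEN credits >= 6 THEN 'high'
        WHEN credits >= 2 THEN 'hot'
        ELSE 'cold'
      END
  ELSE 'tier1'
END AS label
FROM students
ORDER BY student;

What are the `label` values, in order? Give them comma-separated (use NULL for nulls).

student=Alice: major='Hist' → inner[credits >= 6] → high
student=Bob: major='Econ' → outer ELSE → tier1
student=Carmen: major='Math' → outer ELSE → tier1
student=Farah: major='Econ' → outer ELSE → tier1
student=Mira: major='Math' → outer ELSE → tier1
student=Omar: major='Econ' → outer ELSE → tier1
student=Priya: major='Chem' → inner[score >= 65] → tier1
student=Quinn: major='Econ' → outer ELSE → tier1
student=Rosa: major='Bio' → outer ELSE → tier1
student=Xiu: major='Chem' → inner[score >= 65] → tier1
student=Yara: major='Hist' → inner[credits >= 12] → mid

high, tier1, tier1, tier1, tier1, tier1, tier1, tier1, tier1, tier1, mid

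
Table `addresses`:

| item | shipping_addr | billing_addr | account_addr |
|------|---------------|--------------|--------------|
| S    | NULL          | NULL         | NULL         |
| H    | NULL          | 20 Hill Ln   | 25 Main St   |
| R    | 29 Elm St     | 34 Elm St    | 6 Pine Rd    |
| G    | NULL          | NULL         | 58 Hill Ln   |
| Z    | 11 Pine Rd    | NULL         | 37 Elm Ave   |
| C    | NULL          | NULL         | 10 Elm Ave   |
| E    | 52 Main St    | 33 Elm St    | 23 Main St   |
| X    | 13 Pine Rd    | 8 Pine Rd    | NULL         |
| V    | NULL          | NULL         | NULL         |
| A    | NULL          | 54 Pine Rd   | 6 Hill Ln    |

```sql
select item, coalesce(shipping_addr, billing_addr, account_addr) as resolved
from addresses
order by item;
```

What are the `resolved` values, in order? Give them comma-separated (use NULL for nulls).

54 Pine Rd, 10 Elm Ave, 52 Main St, 58 Hill Ln, 20 Hill Ln, 29 Elm St, NULL, NULL, 13 Pine Rd, 11 Pine Rd

item=A: shipping_addr=NULL, billing_addr=54 Pine Rd → 54 Pine Rd
item=C: shipping_addr=NULL, billing_addr=NULL, account_addr=10 Elm Ave → 10 Elm Ave
item=E: shipping_addr=52 Main St → 52 Main St
item=G: shipping_addr=NULL, billing_addr=NULL, account_addr=58 Hill Ln → 58 Hill Ln
item=H: shipping_addr=NULL, billing_addr=20 Hill Ln → 20 Hill Ln
item=R: shipping_addr=29 Elm St → 29 Elm St
item=S: shipping_addr=NULL, billing_addr=NULL, account_addr=NULL (all NULL) → NULL
item=V: shipping_addr=NULL, billing_addr=NULL, account_addr=NULL (all NULL) → NULL
item=X: shipping_addr=13 Pine Rd → 13 Pine Rd
item=Z: shipping_addr=11 Pine Rd → 11 Pine Rd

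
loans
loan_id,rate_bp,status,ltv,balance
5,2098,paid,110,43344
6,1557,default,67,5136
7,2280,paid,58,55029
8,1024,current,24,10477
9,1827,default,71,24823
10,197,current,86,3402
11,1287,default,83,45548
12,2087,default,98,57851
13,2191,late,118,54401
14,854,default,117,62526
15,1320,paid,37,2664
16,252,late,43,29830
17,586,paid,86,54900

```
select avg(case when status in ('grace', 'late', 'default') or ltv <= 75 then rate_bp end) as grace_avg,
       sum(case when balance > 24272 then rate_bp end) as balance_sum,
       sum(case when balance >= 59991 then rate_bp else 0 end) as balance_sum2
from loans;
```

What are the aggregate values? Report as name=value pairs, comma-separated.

[grace_avg: status in ('grace', 'late', 'default') or ltv <= 75]
loan_id=5: ✗
loan_id=6: ✓ → 1557
loan_id=7: ✓ → 2280
loan_id=8: ✓ → 1024
loan_id=9: ✓ → 1827
loan_id=10: ✗
loan_id=11: ✓ → 1287
loan_id=12: ✓ → 2087
loan_id=13: ✓ → 2191
loan_id=14: ✓ → 854
loan_id=15: ✓ → 1320
loan_id=16: ✓ → 252
loan_id=17: ✗
grace_avg = (1557 + 2280 + 1024 + 1827 + 1287 + 2087 + 2191 + 854 + 1320 + 252) / 10 = 1467.9
—
[balance_sum: balance > 24272]
loan_id=5: ✓ → 2098
loan_id=6: ✗
loan_id=7: ✓ → 2280
loan_id=8: ✗
loan_id=9: ✓ → 1827
loan_id=10: ✗
loan_id=11: ✓ → 1287
loan_id=12: ✓ → 2087
loan_id=13: ✓ → 2191
loan_id=14: ✓ → 854
loan_id=15: ✗
loan_id=16: ✓ → 252
loan_id=17: ✓ → 586
balance_sum = 2098 + 2280 + 1827 + 1287 + 2087 + 2191 + 854 + 252 + 586 = 13462
—
[balance_sum2: balance >= 59991]
loan_id=5: ✗
loan_id=6: ✗
loan_id=7: ✗
loan_id=8: ✗
loan_id=9: ✗
loan_id=10: ✗
loan_id=11: ✗
loan_id=12: ✗
loan_id=13: ✗
loan_id=14: ✓ → 854
loan_id=15: ✗
loan_id=16: ✗
loan_id=17: ✗
balance_sum2 = 854

grace_avg=1467.9, balance_sum=13462, balance_sum2=854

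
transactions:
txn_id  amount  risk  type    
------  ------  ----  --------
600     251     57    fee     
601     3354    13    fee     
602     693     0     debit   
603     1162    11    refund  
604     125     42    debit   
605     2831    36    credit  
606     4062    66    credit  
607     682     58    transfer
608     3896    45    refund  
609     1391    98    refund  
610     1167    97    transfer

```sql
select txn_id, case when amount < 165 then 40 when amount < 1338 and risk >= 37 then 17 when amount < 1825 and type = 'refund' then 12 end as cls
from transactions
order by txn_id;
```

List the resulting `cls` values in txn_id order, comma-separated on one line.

txn_id=600: amount < 1338 and risk >= 37 → 17
txn_id=601: (no match → NULL) → NULL
txn_id=602: (no match → NULL) → NULL
txn_id=603: amount < 1825 and type = 'refund' → 12
txn_id=604: amount < 165 → 40
txn_id=605: (no match → NULL) → NULL
txn_id=606: (no match → NULL) → NULL
txn_id=607: amount < 1338 and risk >= 37 → 17
txn_id=608: (no match → NULL) → NULL
txn_id=609: amount < 1825 and type = 'refund' → 12
txn_id=610: amount < 1338 and risk >= 37 → 17

17, NULL, NULL, 12, 40, NULL, NULL, 17, NULL, 12, 17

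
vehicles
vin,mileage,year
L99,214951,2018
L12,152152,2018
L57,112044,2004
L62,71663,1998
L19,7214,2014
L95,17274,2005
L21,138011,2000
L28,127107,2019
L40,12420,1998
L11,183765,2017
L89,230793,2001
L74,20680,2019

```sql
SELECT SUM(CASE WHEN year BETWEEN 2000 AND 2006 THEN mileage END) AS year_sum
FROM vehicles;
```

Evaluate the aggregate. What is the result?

vin=L99: ✗
vin=L12: ✗
vin=L57: ✓ → 112044
vin=L62: ✗
vin=L19: ✗
vin=L95: ✓ → 17274
vin=L21: ✓ → 138011
vin=L28: ✗
vin=L40: ✗
vin=L11: ✗
vin=L89: ✓ → 230793
vin=L74: ✗
year_sum = 112044 + 17274 + 138011 + 230793 = 498122

498122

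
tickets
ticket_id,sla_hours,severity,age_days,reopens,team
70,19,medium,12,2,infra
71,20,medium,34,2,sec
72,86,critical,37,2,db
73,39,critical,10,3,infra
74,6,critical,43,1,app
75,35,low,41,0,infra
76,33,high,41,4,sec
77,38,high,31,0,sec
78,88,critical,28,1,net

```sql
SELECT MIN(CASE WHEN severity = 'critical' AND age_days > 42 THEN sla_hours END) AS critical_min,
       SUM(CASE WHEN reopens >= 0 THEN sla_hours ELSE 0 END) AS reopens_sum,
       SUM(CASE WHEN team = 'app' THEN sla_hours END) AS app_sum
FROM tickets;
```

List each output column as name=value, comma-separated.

critical_min=6, reopens_sum=364, app_sum=6

[critical_min: severity = 'critical' AND age_days > 42]
ticket_id=70: ✗
ticket_id=71: ✗
ticket_id=72: ✗
ticket_id=73: ✗
ticket_id=74: ✓ → 6
ticket_id=75: ✗
ticket_id=76: ✗
ticket_id=77: ✗
ticket_id=78: ✗
critical_min = MIN(6) = 6
—
[reopens_sum: reopens >= 0]
ticket_id=70: ✓ → 19
ticket_id=71: ✓ → 20
ticket_id=72: ✓ → 86
ticket_id=73: ✓ → 39
ticket_id=74: ✓ → 6
ticket_id=75: ✓ → 35
ticket_id=76: ✓ → 33
ticket_id=77: ✓ → 38
ticket_id=78: ✓ → 88
reopens_sum = 19 + 20 + 86 + 39 + 6 + 35 + 33 + 38 + 88 = 364
—
[app_sum: team = 'app']
ticket_id=70: ✗
ticket_id=71: ✗
ticket_id=72: ✗
ticket_id=73: ✗
ticket_id=74: ✓ → 6
ticket_id=75: ✗
ticket_id=76: ✗
ticket_id=77: ✗
ticket_id=78: ✗
app_sum = 6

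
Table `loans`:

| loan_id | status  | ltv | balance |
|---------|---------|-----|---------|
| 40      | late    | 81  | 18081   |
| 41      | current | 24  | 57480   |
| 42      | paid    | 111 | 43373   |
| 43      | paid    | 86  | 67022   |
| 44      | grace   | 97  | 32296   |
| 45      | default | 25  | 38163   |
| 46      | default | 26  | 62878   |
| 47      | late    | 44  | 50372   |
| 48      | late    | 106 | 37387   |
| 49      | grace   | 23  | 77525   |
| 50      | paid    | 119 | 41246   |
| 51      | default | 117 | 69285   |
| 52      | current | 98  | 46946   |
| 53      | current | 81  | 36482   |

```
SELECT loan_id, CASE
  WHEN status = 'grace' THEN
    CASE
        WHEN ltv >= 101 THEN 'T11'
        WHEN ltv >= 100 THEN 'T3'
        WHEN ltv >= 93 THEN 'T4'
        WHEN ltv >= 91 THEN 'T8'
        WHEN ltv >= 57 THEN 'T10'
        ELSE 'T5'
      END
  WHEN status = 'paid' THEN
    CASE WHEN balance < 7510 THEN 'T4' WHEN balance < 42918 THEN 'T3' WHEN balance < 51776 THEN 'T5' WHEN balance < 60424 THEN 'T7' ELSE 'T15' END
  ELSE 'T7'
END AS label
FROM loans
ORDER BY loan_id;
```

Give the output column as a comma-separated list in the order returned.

T7, T7, T5, T15, T4, T7, T7, T7, T7, T5, T3, T7, T7, T7

loan_id=40: status='late' → outer ELSE → T7
loan_id=41: status='current' → outer ELSE → T7
loan_id=42: status='paid' → inner[balance < 51776] → T5
loan_id=43: status='paid' → inner[ELSE] → T15
loan_id=44: status='grace' → inner[ltv >= 93] → T4
loan_id=45: status='default' → outer ELSE → T7
loan_id=46: status='default' → outer ELSE → T7
loan_id=47: status='late' → outer ELSE → T7
loan_id=48: status='late' → outer ELSE → T7
loan_id=49: status='grace' → inner[ELSE] → T5
loan_id=50: status='paid' → inner[balance < 42918] → T3
loan_id=51: status='default' → outer ELSE → T7
loan_id=52: status='current' → outer ELSE → T7
loan_id=53: status='current' → outer ELSE → T7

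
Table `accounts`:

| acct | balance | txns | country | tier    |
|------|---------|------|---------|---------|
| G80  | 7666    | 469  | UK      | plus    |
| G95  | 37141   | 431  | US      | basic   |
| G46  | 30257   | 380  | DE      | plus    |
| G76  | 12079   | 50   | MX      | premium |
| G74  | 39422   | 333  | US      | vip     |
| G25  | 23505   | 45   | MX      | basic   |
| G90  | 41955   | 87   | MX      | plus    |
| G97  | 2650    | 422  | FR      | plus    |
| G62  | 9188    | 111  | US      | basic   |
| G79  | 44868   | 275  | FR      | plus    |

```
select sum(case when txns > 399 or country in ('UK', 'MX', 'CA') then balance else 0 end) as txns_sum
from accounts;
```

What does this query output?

124996

acct=G80: ✓ → 7666
acct=G95: ✓ → 37141
acct=G46: ✗
acct=G76: ✓ → 12079
acct=G74: ✗
acct=G25: ✓ → 23505
acct=G90: ✓ → 41955
acct=G97: ✓ → 2650
acct=G62: ✗
acct=G79: ✗
txns_sum = 7666 + 37141 + 12079 + 23505 + 41955 + 2650 = 124996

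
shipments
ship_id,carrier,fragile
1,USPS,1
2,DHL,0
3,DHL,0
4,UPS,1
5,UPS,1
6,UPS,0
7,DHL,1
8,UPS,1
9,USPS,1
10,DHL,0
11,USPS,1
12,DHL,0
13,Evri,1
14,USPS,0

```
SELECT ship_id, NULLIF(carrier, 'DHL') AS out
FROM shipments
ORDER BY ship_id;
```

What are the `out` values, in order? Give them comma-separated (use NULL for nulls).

USPS, NULL, NULL, UPS, UPS, UPS, NULL, UPS, USPS, NULL, USPS, NULL, Evri, USPS

ship_id=1: carrier=USPS vs DHL: differ → USPS
ship_id=2: carrier=DHL vs DHL: equal → NULL
ship_id=3: carrier=DHL vs DHL: equal → NULL
ship_id=4: carrier=UPS vs DHL: differ → UPS
ship_id=5: carrier=UPS vs DHL: differ → UPS
ship_id=6: carrier=UPS vs DHL: differ → UPS
ship_id=7: carrier=DHL vs DHL: equal → NULL
ship_id=8: carrier=UPS vs DHL: differ → UPS
ship_id=9: carrier=USPS vs DHL: differ → USPS
ship_id=10: carrier=DHL vs DHL: equal → NULL
ship_id=11: carrier=USPS vs DHL: differ → USPS
ship_id=12: carrier=DHL vs DHL: equal → NULL
ship_id=13: carrier=Evri vs DHL: differ → Evri
ship_id=14: carrier=USPS vs DHL: differ → USPS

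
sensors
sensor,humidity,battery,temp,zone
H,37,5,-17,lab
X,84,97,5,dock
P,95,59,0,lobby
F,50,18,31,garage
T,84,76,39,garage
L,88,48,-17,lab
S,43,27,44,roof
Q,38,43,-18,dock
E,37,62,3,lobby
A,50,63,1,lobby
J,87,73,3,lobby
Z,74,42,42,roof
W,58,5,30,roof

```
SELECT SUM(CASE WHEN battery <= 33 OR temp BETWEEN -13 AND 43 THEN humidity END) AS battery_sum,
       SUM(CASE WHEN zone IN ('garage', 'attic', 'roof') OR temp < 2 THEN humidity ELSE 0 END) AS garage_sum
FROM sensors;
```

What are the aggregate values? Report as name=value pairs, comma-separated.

battery_sum=699, garage_sum=617

[battery_sum: battery <= 33 OR temp BETWEEN -13 AND 43]
sensor=H: ✓ → 37
sensor=X: ✓ → 84
sensor=P: ✓ → 95
sensor=F: ✓ → 50
sensor=T: ✓ → 84
sensor=L: ✗
sensor=S: ✓ → 43
sensor=Q: ✗
sensor=E: ✓ → 37
sensor=A: ✓ → 50
sensor=J: ✓ → 87
sensor=Z: ✓ → 74
sensor=W: ✓ → 58
battery_sum = 37 + 84 + 95 + 50 + 84 + 43 + 37 + 50 + 87 + 74 + 58 = 699
—
[garage_sum: zone IN ('garage', 'attic', 'roof') OR temp < 2]
sensor=H: ✓ → 37
sensor=X: ✗
sensor=P: ✓ → 95
sensor=F: ✓ → 50
sensor=T: ✓ → 84
sensor=L: ✓ → 88
sensor=S: ✓ → 43
sensor=Q: ✓ → 38
sensor=E: ✗
sensor=A: ✓ → 50
sensor=J: ✗
sensor=Z: ✓ → 74
sensor=W: ✓ → 58
garage_sum = 37 + 95 + 50 + 84 + 88 + 43 + 38 + 50 + 74 + 58 = 617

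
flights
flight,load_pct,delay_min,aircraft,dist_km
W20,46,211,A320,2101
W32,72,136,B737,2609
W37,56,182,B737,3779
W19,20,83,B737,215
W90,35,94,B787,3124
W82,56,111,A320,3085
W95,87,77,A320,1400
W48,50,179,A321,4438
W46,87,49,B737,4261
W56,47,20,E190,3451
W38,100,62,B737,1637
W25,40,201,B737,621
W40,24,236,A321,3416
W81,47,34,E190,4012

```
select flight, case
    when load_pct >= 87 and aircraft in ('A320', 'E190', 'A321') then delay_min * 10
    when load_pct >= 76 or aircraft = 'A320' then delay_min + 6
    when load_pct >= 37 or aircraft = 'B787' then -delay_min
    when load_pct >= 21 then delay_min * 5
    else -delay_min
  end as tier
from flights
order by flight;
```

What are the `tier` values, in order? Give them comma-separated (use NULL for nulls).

-83, 217, -201, -136, -182, 68, 1180, 55, -179, -20, -34, 117, -94, 770

flight=W19: ELSE → -83
flight=W20: load_pct >= 76 or aircraft = 'A320' → 217
flight=W25: load_pct >= 37 or aircraft = 'B787' → -201
flight=W32: load_pct >= 37 or aircraft = 'B787' → -136
flight=W37: load_pct >= 37 or aircraft = 'B787' → -182
flight=W38: load_pct >= 76 or aircraft = 'A320' → 68
flight=W40: load_pct >= 21 → 1180
flight=W46: load_pct >= 76 or aircraft = 'A320' → 55
flight=W48: load_pct >= 37 or aircraft = 'B787' → -179
flight=W56: load_pct >= 37 or aircraft = 'B787' → -20
flight=W81: load_pct >= 37 or aircraft = 'B787' → -34
flight=W82: load_pct >= 76 or aircraft = 'A320' → 117
flight=W90: load_pct >= 37 or aircraft = 'B787' → -94
flight=W95: load_pct >= 87 and aircraft in ('A320', 'E190', 'A321') → 770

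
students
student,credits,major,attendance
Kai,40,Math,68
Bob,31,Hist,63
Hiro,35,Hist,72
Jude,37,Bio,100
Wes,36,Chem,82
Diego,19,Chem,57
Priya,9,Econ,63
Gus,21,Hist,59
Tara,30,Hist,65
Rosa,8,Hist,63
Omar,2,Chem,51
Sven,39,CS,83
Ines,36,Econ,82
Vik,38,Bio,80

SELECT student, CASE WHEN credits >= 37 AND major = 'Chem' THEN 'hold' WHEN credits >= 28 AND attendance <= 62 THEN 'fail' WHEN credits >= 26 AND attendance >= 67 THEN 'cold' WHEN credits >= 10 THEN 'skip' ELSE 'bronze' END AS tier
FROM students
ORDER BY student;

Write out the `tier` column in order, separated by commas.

skip, skip, skip, cold, cold, cold, cold, bronze, bronze, bronze, cold, skip, cold, cold

student=Bob: credits >= 10 → skip
student=Diego: credits >= 10 → skip
student=Gus: credits >= 10 → skip
student=Hiro: credits >= 26 AND attendance >= 67 → cold
student=Ines: credits >= 26 AND attendance >= 67 → cold
student=Jude: credits >= 26 AND attendance >= 67 → cold
student=Kai: credits >= 26 AND attendance >= 67 → cold
student=Omar: ELSE → bronze
student=Priya: ELSE → bronze
student=Rosa: ELSE → bronze
student=Sven: credits >= 26 AND attendance >= 67 → cold
student=Tara: credits >= 10 → skip
student=Vik: credits >= 26 AND attendance >= 67 → cold
student=Wes: credits >= 26 AND attendance >= 67 → cold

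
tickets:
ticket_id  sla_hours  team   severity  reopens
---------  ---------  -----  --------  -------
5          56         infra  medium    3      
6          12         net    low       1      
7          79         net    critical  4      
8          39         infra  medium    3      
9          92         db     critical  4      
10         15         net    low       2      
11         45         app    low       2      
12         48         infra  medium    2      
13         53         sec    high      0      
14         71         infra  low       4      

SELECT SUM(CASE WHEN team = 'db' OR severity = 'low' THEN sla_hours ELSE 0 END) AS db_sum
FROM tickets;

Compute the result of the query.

ticket_id=5: ✗
ticket_id=6: ✓ → 12
ticket_id=7: ✗
ticket_id=8: ✗
ticket_id=9: ✓ → 92
ticket_id=10: ✓ → 15
ticket_id=11: ✓ → 45
ticket_id=12: ✗
ticket_id=13: ✗
ticket_id=14: ✓ → 71
db_sum = 12 + 92 + 15 + 45 + 71 = 235

235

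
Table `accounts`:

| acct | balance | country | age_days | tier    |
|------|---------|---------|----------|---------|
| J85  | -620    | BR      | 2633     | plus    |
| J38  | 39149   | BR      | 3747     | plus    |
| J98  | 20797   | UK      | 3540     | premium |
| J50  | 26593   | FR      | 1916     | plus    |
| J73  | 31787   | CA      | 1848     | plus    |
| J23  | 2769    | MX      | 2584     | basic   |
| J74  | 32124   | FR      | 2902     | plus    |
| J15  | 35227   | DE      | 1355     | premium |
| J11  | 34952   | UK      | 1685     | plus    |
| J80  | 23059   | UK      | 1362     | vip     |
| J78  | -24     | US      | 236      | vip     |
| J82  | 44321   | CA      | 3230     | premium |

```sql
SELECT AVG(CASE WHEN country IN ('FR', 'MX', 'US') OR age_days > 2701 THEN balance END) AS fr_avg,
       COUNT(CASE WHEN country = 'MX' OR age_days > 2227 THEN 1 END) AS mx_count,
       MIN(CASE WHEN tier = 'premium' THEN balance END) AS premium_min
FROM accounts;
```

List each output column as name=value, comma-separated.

fr_avg=23675.5714285714, mx_count=6, premium_min=20797

[fr_avg: country IN ('FR', 'MX', 'US') OR age_days > 2701]
acct=J85: ✗
acct=J38: ✓ → 39149
acct=J98: ✓ → 20797
acct=J50: ✓ → 26593
acct=J73: ✗
acct=J23: ✓ → 2769
acct=J74: ✓ → 32124
acct=J15: ✗
acct=J11: ✗
acct=J80: ✗
acct=J78: ✓ → -24
acct=J82: ✓ → 44321
fr_avg = (39149 + 20797 + 26593 + 2769 + 32124 + -24 + 44321) / 7 = 23675.5714285714
—
[mx_count: country = 'MX' OR age_days > 2227]
acct=J85: ✓ → 1
acct=J38: ✓ → 1
acct=J98: ✓ → 1
acct=J50: ✗
acct=J73: ✗
acct=J23: ✓ → 1
acct=J74: ✓ → 1
acct=J15: ✗
acct=J11: ✗
acct=J80: ✗
acct=J78: ✗
acct=J82: ✓ → 1
mx_count = COUNT(1, 1, 1, 1, 1, 1) = 6
—
[premium_min: tier = 'premium']
acct=J85: ✗
acct=J38: ✗
acct=J98: ✓ → 20797
acct=J50: ✗
acct=J73: ✗
acct=J23: ✗
acct=J74: ✗
acct=J15: ✓ → 35227
acct=J11: ✗
acct=J80: ✗
acct=J78: ✗
acct=J82: ✓ → 44321
premium_min = MIN(20797, 35227, 44321) = 20797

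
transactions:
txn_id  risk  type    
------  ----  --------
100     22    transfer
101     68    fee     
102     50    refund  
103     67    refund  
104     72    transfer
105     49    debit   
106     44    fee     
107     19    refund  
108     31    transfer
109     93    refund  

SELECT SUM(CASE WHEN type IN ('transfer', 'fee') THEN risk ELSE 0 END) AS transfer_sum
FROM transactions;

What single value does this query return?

237

txn_id=100: ✓ → 22
txn_id=101: ✓ → 68
txn_id=102: ✗
txn_id=103: ✗
txn_id=104: ✓ → 72
txn_id=105: ✗
txn_id=106: ✓ → 44
txn_id=107: ✗
txn_id=108: ✓ → 31
txn_id=109: ✗
transfer_sum = 22 + 68 + 72 + 44 + 31 = 237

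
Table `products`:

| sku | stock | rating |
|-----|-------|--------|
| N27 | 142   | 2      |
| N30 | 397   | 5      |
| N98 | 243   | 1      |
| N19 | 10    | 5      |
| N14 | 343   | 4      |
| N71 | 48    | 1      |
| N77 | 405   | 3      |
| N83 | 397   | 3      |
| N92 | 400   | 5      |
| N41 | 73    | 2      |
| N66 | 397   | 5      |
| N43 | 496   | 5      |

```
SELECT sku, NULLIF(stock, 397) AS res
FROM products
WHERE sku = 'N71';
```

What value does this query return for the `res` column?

48

sku = N71: stock=48, rating=1.
stock=48 vs 397: differ → 48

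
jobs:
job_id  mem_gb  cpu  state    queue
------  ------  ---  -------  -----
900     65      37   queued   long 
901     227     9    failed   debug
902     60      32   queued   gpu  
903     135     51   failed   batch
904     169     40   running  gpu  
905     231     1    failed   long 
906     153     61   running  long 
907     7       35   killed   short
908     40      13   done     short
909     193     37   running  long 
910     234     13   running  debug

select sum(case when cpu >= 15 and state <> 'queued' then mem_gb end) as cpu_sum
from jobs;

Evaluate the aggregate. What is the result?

657

job_id=900: ✗
job_id=901: ✗
job_id=902: ✗
job_id=903: ✓ → 135
job_id=904: ✓ → 169
job_id=905: ✗
job_id=906: ✓ → 153
job_id=907: ✓ → 7
job_id=908: ✗
job_id=909: ✓ → 193
job_id=910: ✗
cpu_sum = 135 + 169 + 153 + 7 + 193 = 657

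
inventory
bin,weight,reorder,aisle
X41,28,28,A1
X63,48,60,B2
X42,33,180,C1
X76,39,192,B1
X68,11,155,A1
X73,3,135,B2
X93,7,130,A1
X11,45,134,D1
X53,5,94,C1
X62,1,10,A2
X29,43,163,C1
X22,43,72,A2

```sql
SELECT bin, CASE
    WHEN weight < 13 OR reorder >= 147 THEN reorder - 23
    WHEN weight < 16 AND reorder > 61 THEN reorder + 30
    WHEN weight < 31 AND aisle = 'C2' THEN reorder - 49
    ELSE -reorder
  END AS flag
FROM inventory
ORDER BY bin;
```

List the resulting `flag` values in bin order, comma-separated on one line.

-134, -72, 140, -28, 157, 71, -13, -60, 132, 112, 169, 107

bin=X11: ELSE → -134
bin=X22: ELSE → -72
bin=X29: weight < 13 OR reorder >= 147 → 140
bin=X41: ELSE → -28
bin=X42: weight < 13 OR reorder >= 147 → 157
bin=X53: weight < 13 OR reorder >= 147 → 71
bin=X62: weight < 13 OR reorder >= 147 → -13
bin=X63: ELSE → -60
bin=X68: weight < 13 OR reorder >= 147 → 132
bin=X73: weight < 13 OR reorder >= 147 → 112
bin=X76: weight < 13 OR reorder >= 147 → 169
bin=X93: weight < 13 OR reorder >= 147 → 107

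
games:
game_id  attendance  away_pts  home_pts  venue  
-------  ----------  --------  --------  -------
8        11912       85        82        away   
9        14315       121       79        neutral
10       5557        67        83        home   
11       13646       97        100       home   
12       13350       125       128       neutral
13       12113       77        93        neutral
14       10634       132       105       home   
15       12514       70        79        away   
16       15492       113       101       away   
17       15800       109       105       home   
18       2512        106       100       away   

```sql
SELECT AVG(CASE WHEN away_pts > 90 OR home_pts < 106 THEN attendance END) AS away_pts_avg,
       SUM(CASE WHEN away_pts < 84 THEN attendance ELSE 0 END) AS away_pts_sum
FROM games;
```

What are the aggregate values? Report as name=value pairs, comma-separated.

[away_pts_avg: away_pts > 90 OR home_pts < 106]
game_id=8: ✓ → 11912
game_id=9: ✓ → 14315
game_id=10: ✓ → 5557
game_id=11: ✓ → 13646
game_id=12: ✓ → 13350
game_id=13: ✓ → 12113
game_id=14: ✓ → 10634
game_id=15: ✓ → 12514
game_id=16: ✓ → 15492
game_id=17: ✓ → 15800
game_id=18: ✓ → 2512
away_pts_avg = (11912 + 14315 + 5557 + 13646 + 13350 + 12113 + 10634 + 12514 + 15492 + 15800 + 2512) / 11 = 11622.2727272727
—
[away_pts_sum: away_pts < 84]
game_id=8: ✗
game_id=9: ✗
game_id=10: ✓ → 5557
game_id=11: ✗
game_id=12: ✗
game_id=13: ✓ → 12113
game_id=14: ✗
game_id=15: ✓ → 12514
game_id=16: ✗
game_id=17: ✗
game_id=18: ✗
away_pts_sum = 5557 + 12113 + 12514 = 30184

away_pts_avg=11622.2727272727, away_pts_sum=30184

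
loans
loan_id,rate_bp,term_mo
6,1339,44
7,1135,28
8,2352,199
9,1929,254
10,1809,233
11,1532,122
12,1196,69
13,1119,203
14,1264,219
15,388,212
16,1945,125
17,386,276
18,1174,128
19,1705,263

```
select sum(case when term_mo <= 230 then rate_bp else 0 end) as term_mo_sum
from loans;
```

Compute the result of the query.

loan_id=6: ✓ → 1339
loan_id=7: ✓ → 1135
loan_id=8: ✓ → 2352
loan_id=9: ✗
loan_id=10: ✗
loan_id=11: ✓ → 1532
loan_id=12: ✓ → 1196
loan_id=13: ✓ → 1119
loan_id=14: ✓ → 1264
loan_id=15: ✓ → 388
loan_id=16: ✓ → 1945
loan_id=17: ✗
loan_id=18: ✓ → 1174
loan_id=19: ✗
term_mo_sum = 1339 + 1135 + 2352 + 1532 + 1196 + 1119 + 1264 + 388 + 1945 + 1174 = 13444

13444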